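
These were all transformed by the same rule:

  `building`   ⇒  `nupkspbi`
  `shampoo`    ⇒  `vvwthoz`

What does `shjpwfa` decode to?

typical

The output letters match the input read backwards, each shifted +7: building reversed is gnidliub. The word is reversed, then every letter is shifted forward by 7.
Undoing it on shjpwfa: shift back: s−7=l, h−7=a, j−7=c, p−7=i, w−7=p, f−7=y, a−7=t → lacipyt; then reverse → typical.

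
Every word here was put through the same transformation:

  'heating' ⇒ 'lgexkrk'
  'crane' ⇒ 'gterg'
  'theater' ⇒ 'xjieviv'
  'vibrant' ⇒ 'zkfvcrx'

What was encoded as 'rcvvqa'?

Shifts by position in heating: pos 0: h→l (+4), pos 1: e→g (+2), pos 2: a→e (+4), pos 3: t→x (+4), pos 4: i→k (+2), pos 5: n→r (+4) — repeating every 3. A repeating key of period 3 is used — shifts +4, +2, +4 over and over.
Undoing it on rcvvqa: r−4=n, c−2=a, v−4=r, v−4=r, q−2=o, a−4=w.

narrow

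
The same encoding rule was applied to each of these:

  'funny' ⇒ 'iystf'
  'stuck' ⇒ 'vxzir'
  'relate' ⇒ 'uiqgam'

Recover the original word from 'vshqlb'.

In funny: f→i is +3, u→y is +4, n→s is +5, n→t is +6 — the shift increases by 1 each position. Letter i (0-indexed) is shifted by i+3, so successive shifts are 3, 4, 5, ….
Reversing it on vshqlb: v−3=s, s−4=o, h−5=c, q−6=k, l−7=e, b−8=t.

socket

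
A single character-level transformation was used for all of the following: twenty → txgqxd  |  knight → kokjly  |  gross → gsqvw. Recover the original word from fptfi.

In twenty: t→t is +0, w→x is +1, e→g is +2, n→q is +3 — the shift increases by 1 each position. Letter i (0-indexed) is shifted by i+0, so successive shifts are 0, 1, 2, ….
Reversing it on fptfi: f−0=f, p−1=o, t−2=r, f−3=c, i−4=e.

force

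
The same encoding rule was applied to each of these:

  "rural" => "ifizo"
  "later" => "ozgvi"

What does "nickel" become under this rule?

mrxpvo

Each pair mirrors across the alphabet (r↔i, u↔f, r↔i): positions sum to 25. Letters are reflected about the middle of the alphabet (position → 25−position): Atbash.
Applying it to nickel: n↔m, i↔r, c↔x, k↔p, e↔v, l↔o.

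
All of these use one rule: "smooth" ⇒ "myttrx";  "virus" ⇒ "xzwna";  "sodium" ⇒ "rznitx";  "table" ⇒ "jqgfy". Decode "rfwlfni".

The output letters match the input read backwards, each shifted +5: smooth reversed is htooms. The word is reversed, then every letter is shifted forward by 5.
Undoing it on rfwlfni: shift back: r−5=m, f−5=a, w−5=r, l−5=g, f−5=a, n−5=i, i−5=d → margaid; then reverse → diagram.

diagram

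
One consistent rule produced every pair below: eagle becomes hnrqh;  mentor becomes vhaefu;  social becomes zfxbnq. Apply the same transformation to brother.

e(4)→h(7) and a(0)→n(13) fit y≡5x+13 (mod 26); the inverse of 5 mod 26 is 21. Each letter's alphabet position (a=0..z=25) is mapped through 5·x+13 mod 26 — an affine cipher.
For brother: b(1)→5·1+13≡18=s; r(17)→5·17+13≡20=u; o(14)→5·14+13≡5=f; t(19)→5·19+13≡4=e; h(7)→5·7+13≡22=w; e(4)→5·4+13≡7=h; r(17)→5·17+13≡20=u (all mod 26).

sufewhu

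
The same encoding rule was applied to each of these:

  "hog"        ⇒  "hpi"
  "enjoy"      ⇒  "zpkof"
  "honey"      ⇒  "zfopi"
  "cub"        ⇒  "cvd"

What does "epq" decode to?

The word is reversed, then every letter is shifted forward by 1.
Decoding epq: shift back: e−1=d, p−1=o, q−1=p → dop; then reverse → pod.

pod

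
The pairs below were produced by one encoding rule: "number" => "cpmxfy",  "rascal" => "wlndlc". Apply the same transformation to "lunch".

The word is reversed, then every letter is shifted forward by 11.
Applying it to lunch: reverse → hcnul; then shift: h+11=s, c+11=n, n+11=y, u+11=f, l+11=w.

snyfw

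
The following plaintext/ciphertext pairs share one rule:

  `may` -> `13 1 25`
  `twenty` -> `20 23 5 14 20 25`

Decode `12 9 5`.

lie

m is letter #13 and maps to 13: an offset of 0. Each letter is replaced by its alphabet position (a=1, b=2, …, z=26).
Undoing it on 12 9 5: 12=l, 9=i, 5=e.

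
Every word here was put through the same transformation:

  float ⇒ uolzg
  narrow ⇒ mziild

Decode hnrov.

smile

This is the alphabet-reversal cipher (Atbash): a becomes z, b becomes y, etc.
Reversing it on hnrov: h↔s, n↔m, r↔i, o↔l, v↔e.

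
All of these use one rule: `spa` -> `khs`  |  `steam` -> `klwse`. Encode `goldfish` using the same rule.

Compare letters: s→k is +18, p→h is +18, a→s is +18 — a constant shift. This is a Caesar cipher with shift 18.
On goldfish: g+18=y, o+18=g, l+18=d, d+18=v, f+18=x, i+18=a, s+18=k, h+18=z.

ygdvxakz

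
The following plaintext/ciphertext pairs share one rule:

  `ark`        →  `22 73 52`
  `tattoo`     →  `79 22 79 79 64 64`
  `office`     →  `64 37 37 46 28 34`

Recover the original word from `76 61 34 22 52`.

a(#1)→22 and r(#18)→73: differences scale by 3, so n = 3·pos + 19. Each letter becomes 3×(its alphabet position, a=1..z=26) + 19.
Reversing it on 76 61 34 22 52: 76→(76−19)÷3=19=s, 61→(61−19)÷3=14=n, 34→(34−19)÷3=5=e, 22→(22−19)÷3=1=a, 52→(52−19)÷3=11=k.

sneak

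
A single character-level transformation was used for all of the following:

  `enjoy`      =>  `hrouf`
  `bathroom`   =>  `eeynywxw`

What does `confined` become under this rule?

In enjoy: e→h is +3, n→r is +4, j→o is +5, o→u is +6 — the shift increases by 1 each position. Each letter shifts forward by (position + 3), i.e. 3, 4, 5, … — the shift grows by one for each successive letter.
On confined: c+3=f, o+4=s, n+5=s, f+6=l, i+7=p, n+8=v, e+9=n, d+10=n.

fsslpvnn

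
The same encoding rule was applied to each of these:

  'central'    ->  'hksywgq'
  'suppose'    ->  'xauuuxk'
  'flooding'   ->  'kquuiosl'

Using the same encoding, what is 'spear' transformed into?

The shift depends on letter class: consonant c→h is +5, but vowel e→k is +6. The rule splits by letter class: vowels +6, consonants +5.
For spear: s(cons)+5=x, p(cons)+5=u, e(vowel)+6=k, a(vowel)+6=g, r(cons)+5=w.

xukgw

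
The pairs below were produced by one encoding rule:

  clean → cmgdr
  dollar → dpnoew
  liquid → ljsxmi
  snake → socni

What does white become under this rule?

wikwi

In clean: c→c is +0, l→m is +1, e→g is +2, a→d is +3 — the shift increases by 1 each position. Each letter shifts forward by its position index (0, 1, 2, …) — the shift grows by one for each successive letter.
On white: w+0=w, h+1=i, i+2=k, t+3=w, e+4=i.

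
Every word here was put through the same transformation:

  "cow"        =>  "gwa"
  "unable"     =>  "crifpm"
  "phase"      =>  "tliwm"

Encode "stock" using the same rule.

wxwgo

The shift depends on letter class: consonant c→g is +4, but vowel o→w is +8. The rule splits by letter class: vowels +8, consonants +4.
For stock: s(cons)+4=w, t(cons)+4=x, o(vowel)+8=w, c(cons)+4=g, k(cons)+4=o.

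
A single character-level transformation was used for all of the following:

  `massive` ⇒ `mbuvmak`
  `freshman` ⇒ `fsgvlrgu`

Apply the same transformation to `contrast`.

cppwvfya

In massive: m→m is +0, a→b is +1, s→u is +2, s→v is +3 — the shift increases by 1 each position. Letter i (0-indexed) is shifted by i+0, so successive shifts are 0, 1, 2, ….
On contrast: c+0=c, o+1=p, n+2=p, t+3=w, r+4=v, a+5=f, s+6=y, t+7=a.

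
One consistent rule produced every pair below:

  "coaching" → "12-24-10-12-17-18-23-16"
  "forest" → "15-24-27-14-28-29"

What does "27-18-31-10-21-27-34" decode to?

Letters become their 1-based position plus 9 (so a→10, b→11, …).
Undoing it on 27-18-31-10-21-27-34: 27→(27−9)÷1=18=r, 18→(18−9)÷1=9=i, 31→(31−9)÷1=22=v, 10→(10−9)÷1=1=a, 21→(21−9)÷1=12=l, 27→(27−9)÷1=18=r, 34→(34−9)÷1=25=y.

rivalry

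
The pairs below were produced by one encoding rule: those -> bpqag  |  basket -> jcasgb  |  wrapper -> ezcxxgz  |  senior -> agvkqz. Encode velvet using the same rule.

The shift depends on letter class: consonant t→b is +8, but vowel o→q is +2. Two shifts are in play — +2 for a/e/i/o/u, +8 for every other letter.
Applying it to velvet: v(cons)+8=d, e(vowel)+2=g, l(cons)+8=t, v(cons)+8=d, e(vowel)+2=g, t(cons)+8=b.

dgtdgb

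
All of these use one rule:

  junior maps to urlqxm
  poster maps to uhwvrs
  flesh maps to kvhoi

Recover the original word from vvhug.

dress

The output letters match the input read backwards, each shifted +3: junior reversed is roinuj. Read the word backwards and shift each letter +3.
Reversing it on vvhug: shift back: v−3=s, v−3=s, h−3=e, u−3=r, g−3=d → sserd; then reverse → dress.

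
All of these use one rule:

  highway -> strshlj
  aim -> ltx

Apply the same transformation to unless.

fywpdd

This is a Caesar cipher with shift 11.
On unless: u+11=f, n+11=y, l+11=w, e+11=p, s+11=d, s+11=d.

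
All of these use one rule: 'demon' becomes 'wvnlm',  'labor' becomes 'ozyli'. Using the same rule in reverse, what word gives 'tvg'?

get

Each pair mirrors across the alphabet (d↔w, e↔v, m↔n): positions sum to 25. Each letter is replaced by its mirror in the alphabet: a↔z, b↔y, c↔x, and so on (the Atbash cipher).
Undoing it on tvg: t↔g, v↔e, g↔t.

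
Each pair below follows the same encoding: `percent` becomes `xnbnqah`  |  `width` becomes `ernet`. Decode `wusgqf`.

In percent: p→x is +8, e→n is +9, r→b is +10, c→n is +11 — the shift increases by 1 each position. The shift increases by 1 at each position, starting from +8: 8, 9, 10, ….
Reversing it on wusgqf: w−8=o, u−9=l, s−10=i, g−11=v, q−12=e, f−13=s.

olives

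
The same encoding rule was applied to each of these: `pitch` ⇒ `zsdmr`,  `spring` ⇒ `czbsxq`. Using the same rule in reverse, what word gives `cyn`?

Every letter moves 10 places later in the alphabet, wrapping around z→a.
Decoding cyn: c−10=s, y−10=o, n−10=d.

sod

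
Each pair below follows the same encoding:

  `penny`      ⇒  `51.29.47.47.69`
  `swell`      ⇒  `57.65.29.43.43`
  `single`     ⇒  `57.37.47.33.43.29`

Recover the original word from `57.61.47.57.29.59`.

sunset

p(#16)→51 and e(#5)→29: differences scale by 2, so n = 2·pos + 19. The formula is n = 2×(alphabet index, a=1) + 19.
Decoding 57.61.47.57.29.59: 57→(57−19)÷2=19=s, 61→(61−19)÷2=21=u, 47→(47−19)÷2=14=n, 57→(57−19)÷2=19=s, 29→(29−19)÷2=5=e, 59→(59−19)÷2=20=t.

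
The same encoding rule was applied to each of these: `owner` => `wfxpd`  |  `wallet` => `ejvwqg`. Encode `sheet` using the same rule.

In owner: o→w is +8, w→f is +9, n→x is +10, e→p is +11 — the shift increases by 1 each position. The shift increases by 1 at each position, starting from +8: 8, 9, 10, ….
For sheet: s+8=a, h+9=q, e+10=o, e+11=p, t+12=f.

aqopf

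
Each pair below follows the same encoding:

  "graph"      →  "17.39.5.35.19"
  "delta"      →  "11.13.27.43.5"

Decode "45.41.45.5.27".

g(#7)→17 and r(#18)→39: differences scale by 2, so n = 2·pos + 3. With a=1..z=26, the number is 2·pos + 3.
Decoding 45.41.45.5.27: 45→(45−3)÷2=21=u, 41→(41−3)÷2=19=s, 45→(45−3)÷2=21=u, 5→(5−3)÷2=1=a, 27→(27−3)÷2=12=l.

usual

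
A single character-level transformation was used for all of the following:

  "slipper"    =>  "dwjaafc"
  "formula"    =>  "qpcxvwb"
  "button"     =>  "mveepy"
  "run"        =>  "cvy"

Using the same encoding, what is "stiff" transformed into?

dejqq

Vowels shift forward by 1 and consonants shift forward by 11.
Applying it to stiff: s(cons)+11=d, t(cons)+11=e, i(vowel)+1=j, f(cons)+11=q, f(cons)+11=q.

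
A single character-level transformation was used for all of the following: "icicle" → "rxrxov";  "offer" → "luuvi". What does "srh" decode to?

his

Each pair mirrors across the alphabet (i↔r, c↔x, i↔r): positions sum to 25. Each letter is replaced by its mirror in the alphabet: a↔z, b↔y, c↔x, and so on (the Atbash cipher).
Reversing it on srh: s↔h, r↔i, h↔s.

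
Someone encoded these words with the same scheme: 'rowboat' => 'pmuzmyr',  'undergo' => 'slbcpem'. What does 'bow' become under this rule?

Compare letters: r→p is +24, o→m is +24, w→u is +24 — a constant shift. It's a constant shift of +24 (ROT24).
On bow: b+24=z, o+24=m, w+24=u.

zmu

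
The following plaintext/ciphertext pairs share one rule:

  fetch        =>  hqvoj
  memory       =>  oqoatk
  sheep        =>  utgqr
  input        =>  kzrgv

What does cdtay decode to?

Shifts by position in fetch: pos 0: f→h (+2), pos 1: e→q (+12), pos 2: t→v (+2), pos 3: c→o (+12) — repeating every 2. It's a Vigenère-style cipher with numeric key [2,12]: position i shifts by key[i mod 2].
Reversing it on cdtay: c−2=a, d−12=r, t−2=r, a−12=o, y−2=w.

arrow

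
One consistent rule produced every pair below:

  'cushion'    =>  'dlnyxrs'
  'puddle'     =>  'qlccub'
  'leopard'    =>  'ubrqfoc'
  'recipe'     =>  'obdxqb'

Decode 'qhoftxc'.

c(2)→d(3) and u(20)→l(11) fit y≡25x+5 (mod 26); the inverse of 25 mod 26 is 25. Each letter's alphabet position (a=0..z=25) is mapped through 25·x+5 mod 26 — an affine cipher.
Reversing it on qhoftxc: q(16)→25·(16−5)≡15=p; h(7)→25·(7−5)≡24=y; o(14)→25·(14−5)≡17=r; f(5)→25·(5−5)≡0=a; t(19)→25·(19−5)≡12=m; x(23)→25·(23−5)≡8=i; c(2)→25·(2−5)≡3=d (all mod 26).

pyramid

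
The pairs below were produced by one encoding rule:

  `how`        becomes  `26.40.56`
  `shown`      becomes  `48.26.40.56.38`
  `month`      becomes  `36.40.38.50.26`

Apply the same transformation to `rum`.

h(#8)→26 and o(#15)→40: differences scale by 2, so n = 2·pos + 10. With a=1..z=26, the number is 2·pos + 10.
For rum: r=18→46, u=21→52, m=13→36.

46.52.36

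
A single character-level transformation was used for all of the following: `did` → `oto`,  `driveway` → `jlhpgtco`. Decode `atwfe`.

tulip

The output letters match the input read backwards, each shifted +11: did reversed is did. Read the word backwards and shift each letter +11.
Undoing it on atwfe: shift back: a−11=p, t−11=i, w−11=l, f−11=u, e−11=t → pilut; then reverse → tulip.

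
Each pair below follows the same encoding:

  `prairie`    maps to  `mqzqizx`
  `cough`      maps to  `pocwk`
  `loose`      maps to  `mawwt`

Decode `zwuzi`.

armor

The output letters match the input read backwards, each shifted +8: prairie reversed is eiriarp. The word is reversed, then every letter is shifted forward by 8.
Undoing it on zwuzi: shift back: z−8=r, w−8=o, u−8=m, z−8=r, i−8=a → romra; then reverse → armor.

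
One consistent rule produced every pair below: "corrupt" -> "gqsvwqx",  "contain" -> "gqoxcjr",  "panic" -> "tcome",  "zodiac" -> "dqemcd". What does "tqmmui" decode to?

Shifts by position in corrupt: pos 0: c→g (+4), pos 1: o→q (+2), pos 2: r→s (+1), pos 3: r→v (+4), pos 4: u→w (+2), pos 5: p→q (+1) — repeating every 3. A repeating key of period 3 is used — shifts +4, +2, +1 over and over.
Reversing it on tqmmui: t−4=p, q−2=o, m−1=l, m−4=i, u−2=s, i−1=h.

polish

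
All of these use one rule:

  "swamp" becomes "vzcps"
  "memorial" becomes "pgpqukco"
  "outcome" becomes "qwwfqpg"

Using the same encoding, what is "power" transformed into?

sqzgu

The shift depends on letter class: consonant s→v is +3, but vowel a→c is +2. The rule splits by letter class: vowels +2, consonants +3.
For power: p(cons)+3=s, o(vowel)+2=q, w(cons)+3=z, e(vowel)+2=g, r(cons)+3=u.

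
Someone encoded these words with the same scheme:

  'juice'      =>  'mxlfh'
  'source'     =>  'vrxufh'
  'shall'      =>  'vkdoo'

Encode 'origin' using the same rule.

ruljlq

Compare letters: j→m is +3, u→x is +3, i→l is +3 — a constant shift. Every letter moves 3 places later in the alphabet, wrapping around z→a.
For origin: o+3=r, r+3=u, i+3=l, g+3=j, i+3=l, n+3=q.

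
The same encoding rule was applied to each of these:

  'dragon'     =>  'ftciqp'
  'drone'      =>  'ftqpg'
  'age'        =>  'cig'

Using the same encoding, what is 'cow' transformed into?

Compare letters: d→f is +2, r→t is +2, a→c is +2 — a constant shift. Every letter moves 2 places later in the alphabet, wrapping around z→a.
For cow: c+2=e, o+2=q, w+2=y.

eqy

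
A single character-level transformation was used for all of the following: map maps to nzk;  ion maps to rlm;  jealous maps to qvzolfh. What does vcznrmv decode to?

examine

Each pair mirrors across the alphabet (m↔n, a↔z, p↔k): positions sum to 25. Each letter is replaced by its mirror in the alphabet: a↔z, b↔y, c↔x, and so on (the Atbash cipher).
Reversing it on vcznrmv: v↔e, c↔x, z↔a, n↔m, r↔i, m↔n, v↔e.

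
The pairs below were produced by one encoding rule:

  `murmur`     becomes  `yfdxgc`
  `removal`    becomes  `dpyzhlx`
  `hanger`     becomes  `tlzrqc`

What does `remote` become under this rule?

It's a Vigenère-style cipher with numeric key [12,11]: position i shifts by key[i mod 2].
For remote: r+12=d, e+11=p, m+12=y, o+11=z, t+12=f, e+11=p.

dpyzfp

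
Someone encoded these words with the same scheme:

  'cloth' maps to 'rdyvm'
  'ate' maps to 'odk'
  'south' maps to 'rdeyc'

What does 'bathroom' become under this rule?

The output letters match the input read backwards, each shifted +10: cloth reversed is htolc. Read the word backwards and shift each letter +10.
On bathroom: reverse → moorhtab; then shift: m+10=w, o+10=y, o+10=y, r+10=b, h+10=r, t+10=d, a+10=k, b+10=l.

wyybrdkl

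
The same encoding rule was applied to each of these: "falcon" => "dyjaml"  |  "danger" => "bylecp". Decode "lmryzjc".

notable

Compare letters: f→d is +24, a→y is +24, l→j is +24 — a constant shift. This is a Caesar cipher with shift 24.
Decoding lmryzjc: l−24=n, m−24=o, r−24=t, y−24=a, z−24=b, j−24=l, c−24=e.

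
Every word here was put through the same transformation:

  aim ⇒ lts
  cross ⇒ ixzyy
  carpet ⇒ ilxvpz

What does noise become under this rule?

The shift depends on letter class: consonant m→s is +6, but vowel a→l is +11. Vowels shift forward by 11 and consonants shift forward by 6.
For noise: n(cons)+6=t, o(vowel)+11=z, i(vowel)+11=t, s(cons)+6=y, e(vowel)+11=p.

tztyp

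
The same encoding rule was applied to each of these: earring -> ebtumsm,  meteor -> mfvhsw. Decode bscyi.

Letter i (0-indexed) is shifted by i+0, so successive shifts are 0, 1, 2, ….
Undoing it on bscyi: b−0=b, s−1=r, c−2=a, y−3=v, i−4=e.

brave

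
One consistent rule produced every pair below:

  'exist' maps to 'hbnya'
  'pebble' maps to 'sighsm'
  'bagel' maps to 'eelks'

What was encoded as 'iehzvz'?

Each letter shifts forward by (position + 3), i.e. 3, 4, 5, … — the shift grows by one for each successive letter.
Decoding iehzvz: i−3=f, e−4=a, h−5=c, z−6=t, v−7=o, z−8=r.

factor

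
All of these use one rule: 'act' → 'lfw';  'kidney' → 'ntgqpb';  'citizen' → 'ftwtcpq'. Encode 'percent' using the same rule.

spufpqw

The shift depends on letter class: consonant c→f is +3, but vowel a→l is +11. Vowels shift forward by 11 and consonants shift forward by 3.
Applying it to percent: p(cons)+3=s, e(vowel)+11=p, r(cons)+3=u, c(cons)+3=f, e(vowel)+11=p, n(cons)+3=q, t(cons)+3=w.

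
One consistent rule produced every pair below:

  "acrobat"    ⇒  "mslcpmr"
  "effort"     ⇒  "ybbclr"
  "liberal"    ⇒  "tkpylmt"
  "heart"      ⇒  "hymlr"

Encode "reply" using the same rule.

a(0)→m(12) and c(2)→s(18) fit y≡3x+12 (mod 26); the inverse of 3 mod 26 is 9. This is an affine cipher: with a=0,…,z=25, each position x becomes (3x+12) mod 26.
On reply: r(17)→3·17+12≡11=l; e(4)→3·4+12≡24=y; p(15)→3·15+12≡5=f; l(11)→3·11+12≡19=t; y(24)→3·24+12≡6=g (all mod 26).

lyftg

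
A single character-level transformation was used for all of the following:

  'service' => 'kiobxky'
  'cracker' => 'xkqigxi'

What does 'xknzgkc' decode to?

The word is reversed, then every letter is shifted forward by 6.
Undoing it on xknzgkc: shift back: x−6=r, k−6=e, n−6=h, z−6=t, g−6=a, k−6=e, c−6=w → rehtaew; then reverse → weather.

weather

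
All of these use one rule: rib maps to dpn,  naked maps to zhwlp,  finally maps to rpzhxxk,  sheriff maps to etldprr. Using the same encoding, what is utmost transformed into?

bfyvef

The shift depends on letter class: consonant r→d is +12, but vowel i→p is +7. Two shifts are in play — +7 for a/e/i/o/u, +12 for every other letter.
For utmost: u(vowel)+7=b, t(cons)+12=f, m(cons)+12=y, o(vowel)+7=v, s(cons)+12=e, t(cons)+12=f.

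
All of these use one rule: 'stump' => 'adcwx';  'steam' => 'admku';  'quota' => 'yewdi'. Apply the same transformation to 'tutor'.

bebyz

Shifts by position in stump: pos 0: s→a (+8), pos 1: t→d (+10), pos 2: u→c (+8), pos 3: m→w (+10) — repeating every 2. It's a Vigenère-style cipher with numeric key [8,10]: position i shifts by key[i mod 2].
On tutor: t+8=b, u+10=e, t+8=b, o+10=y, r+8=z.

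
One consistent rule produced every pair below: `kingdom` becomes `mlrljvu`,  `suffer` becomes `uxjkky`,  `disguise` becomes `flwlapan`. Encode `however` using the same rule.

jrajblz

In kingdom: k→m is +2, i→l is +3, n→r is +4, g→l is +5 — the shift increases by 1 each position. Each letter shifts forward by (position + 2), i.e. 2, 3, 4, … — the shift grows by one for each successive letter.
For however: h+2=j, o+3=r, w+4=a, e+5=j, v+6=b, e+7=l, r+8=z.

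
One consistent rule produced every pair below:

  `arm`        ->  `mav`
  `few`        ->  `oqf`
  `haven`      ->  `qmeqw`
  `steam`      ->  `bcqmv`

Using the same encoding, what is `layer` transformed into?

umhqa

The shift depends on letter class: consonant r→a is +9, but vowel a→m is +12. Vowels shift forward by 12 and consonants shift forward by 9.
On layer: l(cons)+9=u, a(vowel)+12=m, y(cons)+9=h, e(vowel)+12=q, r(cons)+9=a.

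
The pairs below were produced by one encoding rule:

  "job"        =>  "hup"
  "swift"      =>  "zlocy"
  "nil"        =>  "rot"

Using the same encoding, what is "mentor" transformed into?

The output letters match the input read backwards, each shifted +6: job reversed is boj. The word is reversed, then every letter is shifted forward by 6.
On mentor: reverse → rotnem; then shift: r+6=x, o+6=u, t+6=z, n+6=t, e+6=k, m+6=s.

xuztks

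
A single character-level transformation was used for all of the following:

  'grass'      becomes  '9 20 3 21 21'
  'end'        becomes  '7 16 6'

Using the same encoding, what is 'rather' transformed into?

g is letter #7 and maps to 9: an offset of 2. Letters become their 1-based position plus 2 (so a→3, b→4, …).
For rather: r=18→20, a=1→3, t=20→22, h=8→10, e=5→7, r=18→20.

20 3 22 10 7 20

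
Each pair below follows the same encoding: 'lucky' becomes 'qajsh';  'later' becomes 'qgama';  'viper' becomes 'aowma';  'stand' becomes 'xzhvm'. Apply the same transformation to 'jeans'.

In lucky: l→q is +5, u→a is +6, c→j is +7, k→s is +8 — the shift increases by 1 each position. The shift increases by 1 at each position, starting from +5: 5, 6, 7, ….
For jeans: j+5=o, e+6=k, a+7=h, n+8=v, s+9=b.

okhvb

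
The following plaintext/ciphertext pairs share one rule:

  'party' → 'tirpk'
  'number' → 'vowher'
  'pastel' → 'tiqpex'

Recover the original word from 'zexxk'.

jelly

p(15)→t(19) and a(0)→i(8) fit y≡25x+8 (mod 26); the inverse of 25 mod 26 is 25. This is an affine cipher: with a=0,…,z=25, each position x becomes (25x+8) mod 26.
Reversing it on zexxk: z(25)→25·(25−8)≡9=j; e(4)→25·(4−8)≡4=e; x(23)→25·(23−8)≡11=l; x(23)→25·(23−8)≡11=l; k(10)→25·(10−8)≡24=y (all mod 26).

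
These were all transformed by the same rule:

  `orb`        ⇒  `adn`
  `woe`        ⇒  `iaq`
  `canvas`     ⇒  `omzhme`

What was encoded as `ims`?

Compare letters: o→a is +12, r→d is +12, b→n is +12 — a constant shift. Each letter is shifted forward by 12 in the alphabet (a Caesar shift of +12).
Undoing it on ims: i−12=w, m−12=a, s−12=g.

wag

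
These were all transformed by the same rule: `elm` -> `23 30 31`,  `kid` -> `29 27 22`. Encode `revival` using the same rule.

e is letter #5 and maps to 23: an offset of 18. Letters become their 1-based position plus 18 (so a→19, b→20, …).
For revival: r=18→36, e=5→23, v=22→40, i=9→27, v=22→40, a=1→19, l=12→30.

36 23 40 27 40 19 30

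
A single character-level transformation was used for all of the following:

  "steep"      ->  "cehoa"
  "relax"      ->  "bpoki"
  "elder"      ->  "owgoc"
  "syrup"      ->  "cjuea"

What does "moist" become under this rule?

The shifts repeat in a cycle of length 3: positions 0,1,… shift by +10, +11, +3, then the pattern repeats.
Applying it to moist: m+10=w, o+11=z, i+3=l, s+10=c, t+11=e.

wzlce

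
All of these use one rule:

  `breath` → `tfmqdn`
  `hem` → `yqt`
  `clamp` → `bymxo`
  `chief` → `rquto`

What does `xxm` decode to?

The output letters match the input read backwards, each shifted +12: breath reversed is htaerb. Read the word backwards and shift each letter +12.
Reversing it on xxm: shift back: x−12=l, x−12=l, m−12=a → lla; then reverse → all.

all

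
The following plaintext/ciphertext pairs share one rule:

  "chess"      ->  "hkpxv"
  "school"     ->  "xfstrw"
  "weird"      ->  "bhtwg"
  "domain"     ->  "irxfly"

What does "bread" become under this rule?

It's a Vigenère-style cipher with numeric key [5,3,11]: position i shifts by key[i mod 3].
Applying it to bread: b+5=g, r+3=u, e+11=p, a+5=f, d+3=g.

gupfg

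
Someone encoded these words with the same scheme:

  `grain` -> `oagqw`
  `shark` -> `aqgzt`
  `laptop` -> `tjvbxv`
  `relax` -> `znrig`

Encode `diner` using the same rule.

A repeating key of period 3 is used — shifts +8, +9, +6 over and over.
Applying it to diner: d+8=l, i+9=r, n+6=t, e+8=m, r+9=a.

lrtma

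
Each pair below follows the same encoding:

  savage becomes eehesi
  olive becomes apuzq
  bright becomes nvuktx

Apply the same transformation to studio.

exghus

Shifts by position in savage: pos 0: s→e (+12), pos 1: a→e (+4), pos 2: v→h (+12), pos 3: a→e (+4) — repeating every 2. A repeating key of period 2 is used — shifts +12, +4 over and over.
Applying it to studio: s+12=e, t+4=x, u+12=g, d+4=h, i+12=u, o+4=s.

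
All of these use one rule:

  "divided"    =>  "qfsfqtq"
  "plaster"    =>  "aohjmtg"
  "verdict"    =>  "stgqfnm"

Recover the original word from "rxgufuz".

morning

Treating letters as 0–25, the rule is x ↦ 3x + 7 (mod 26).
Undoing it on rxgufuz: r(17)→9·(17−7)≡12=m; x(23)→9·(23−7)≡14=o; g(6)→9·(6−7)≡17=r; u(20)→9·(20−7)≡13=n; f(5)→9·(5−7)≡8=i; u(20)→9·(20−7)≡13=n; z(25)→9·(25−7)≡6=g (all mod 26).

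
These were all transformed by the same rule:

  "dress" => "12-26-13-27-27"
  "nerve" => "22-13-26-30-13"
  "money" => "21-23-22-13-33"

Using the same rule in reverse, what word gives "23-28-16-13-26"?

Letters become their 1-based position plus 8 (so a→9, b→10, …).
Undoing it on 23-28-16-13-26: 23→(23−8)÷1=15=o, 28→(28−8)÷1=20=t, 16→(16−8)÷1=8=h, 13→(13−8)÷1=5=e, 26→(26−8)÷1=18=r.

other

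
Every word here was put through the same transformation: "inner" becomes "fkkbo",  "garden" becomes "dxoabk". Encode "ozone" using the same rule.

lwlkb

Every letter moves 23 places later in the alphabet, wrapping around z→a.
On ozone: o+23=l, z+23=w, o+23=l, n+23=k, e+23=b.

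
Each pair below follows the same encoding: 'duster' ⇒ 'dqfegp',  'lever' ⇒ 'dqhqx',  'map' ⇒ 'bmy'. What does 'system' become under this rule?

The output letters match the input read backwards, each shifted +12: duster reversed is retsud. Read the word backwards and shift each letter +12.
On system: reverse → metsys; then shift: m+12=y, e+12=q, t+12=f, s+12=e, y+12=k, s+12=e.

yqfeke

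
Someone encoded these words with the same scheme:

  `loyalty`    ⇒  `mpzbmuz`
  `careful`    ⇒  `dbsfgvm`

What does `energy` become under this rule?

Compare letters: l→m is +1, o→p is +1, y→z is +1 — a constant shift. Each letter is shifted forward by 1 in the alphabet (a Caesar shift of +1).
Applying it to energy: e+1=f, n+1=o, e+1=f, r+1=s, g+1=h, y+1=z.

fofshz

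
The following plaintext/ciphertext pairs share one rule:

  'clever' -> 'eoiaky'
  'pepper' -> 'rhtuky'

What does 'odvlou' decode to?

margin

In clever: c→e is +2, l→o is +3, e→i is +4, v→a is +5 — the shift increases by 1 each position. Letter i (0-indexed) is shifted by i+2, so successive shifts are 2, 3, 4, ….
Decoding odvlou: o−2=m, d−3=a, v−4=r, l−5=g, o−6=i, u−7=n.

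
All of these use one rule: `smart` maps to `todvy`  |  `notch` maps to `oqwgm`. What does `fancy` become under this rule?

The shift increases by 1 at each position, starting from +1: 1, 2, 3, ….
On fancy: f+1=g, a+2=c, n+3=q, c+4=g, y+5=d.

gcqgd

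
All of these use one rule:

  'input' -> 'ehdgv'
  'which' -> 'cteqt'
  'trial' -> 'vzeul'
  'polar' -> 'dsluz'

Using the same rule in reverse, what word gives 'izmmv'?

i(8)→e(4) and n(13)→h(7) fit y≡11x+20 (mod 26); the inverse of 11 mod 26 is 19. Each letter's alphabet position (a=0..z=25) is mapped through 11·x+20 mod 26 — an affine cipher.
Decoding izmmv: i(8)→19·(8−20)≡6=g; z(25)→19·(25−20)≡17=r; m(12)→19·(12−20)≡4=e; m(12)→19·(12−20)≡4=e; v(21)→19·(21−20)≡19=t (all mod 26).

greet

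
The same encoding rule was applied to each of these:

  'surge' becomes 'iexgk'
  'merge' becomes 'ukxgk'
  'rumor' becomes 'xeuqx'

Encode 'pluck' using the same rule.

s(18)→i(8) and u(20)→e(4) fit y≡11x+18 (mod 26); the inverse of 11 mod 26 is 19. This is an affine cipher: with a=0,…,z=25, each position x becomes (11x+18) mod 26.
For pluck: p(15)→11·15+18≡1=b; l(11)→11·11+18≡9=j; u(20)→11·20+18≡4=e; c(2)→11·2+18≡14=o; k(10)→11·10+18≡24=y (all mod 26).

bjeoy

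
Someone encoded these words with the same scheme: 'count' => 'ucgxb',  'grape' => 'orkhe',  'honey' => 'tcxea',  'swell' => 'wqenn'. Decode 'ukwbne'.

c(2)→u(20) and o(14)→c(2) fit y≡5x+10 (mod 26); the inverse of 5 mod 26 is 21. Treating letters as 0–25, the rule is x ↦ 5x + 10 (mod 26).
Undoing it on ukwbne: u(20)→21·(20−10)≡2=c; k(10)→21·(10−10)≡0=a; w(22)→21·(22−10)≡18=s; b(1)→21·(1−10)≡19=t; n(13)→21·(13−10)≡11=l; e(4)→21·(4−10)≡4=e (all mod 26).

castle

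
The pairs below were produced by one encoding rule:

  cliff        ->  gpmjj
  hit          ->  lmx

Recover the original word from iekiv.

Every letter moves 4 places later in the alphabet, wrapping around z→a.
Undoing it on iekiv: i−4=e, e−4=a, k−4=g, i−4=e, v−4=r.

eager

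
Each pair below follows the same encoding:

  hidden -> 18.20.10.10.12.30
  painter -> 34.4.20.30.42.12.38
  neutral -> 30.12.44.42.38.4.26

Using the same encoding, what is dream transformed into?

h(#8)→18 and i(#9)→20: differences scale by 2, so n = 2·pos + 2. The formula is n = 2×(alphabet index, a=1) + 2.
On dream: d=4→10, r=18→38, e=5→12, a=1→4, m=13→28.

10.38.12.4.28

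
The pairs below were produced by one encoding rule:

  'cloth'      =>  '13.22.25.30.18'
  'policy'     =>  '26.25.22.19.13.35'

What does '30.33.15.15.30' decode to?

tweet

The number is (letter's place in the alphabet, a=1) + 10.
Undoing it on 30.33.15.15.30: 30→(30−10)÷1=20=t, 33→(33−10)÷1=23=w, 15→(15−10)÷1=5=e, 15→(15−10)÷1=5=e, 30→(30−10)÷1=20=t.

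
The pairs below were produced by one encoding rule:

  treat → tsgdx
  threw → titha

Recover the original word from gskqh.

In treat: t→t is +0, r→s is +1, e→g is +2, a→d is +3 — the shift increases by 1 each position. Letter i (0-indexed) is shifted by i+0, so successive shifts are 0, 1, 2, ….
Reversing it on gskqh: g−0=g, s−1=r, k−2=i, q−3=n, h−4=d.

grind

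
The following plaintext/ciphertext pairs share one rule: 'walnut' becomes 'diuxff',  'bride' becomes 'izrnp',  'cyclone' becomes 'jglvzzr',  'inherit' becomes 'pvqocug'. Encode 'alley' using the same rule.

In walnut: w→d is +7, a→i is +8, l→u is +9, n→x is +10 — the shift increases by 1 each position. The shift increases by 1 at each position, starting from +7: 7, 8, 9, ….
On alley: a+7=h, l+8=t, l+9=u, e+10=o, y+11=j.

htuoj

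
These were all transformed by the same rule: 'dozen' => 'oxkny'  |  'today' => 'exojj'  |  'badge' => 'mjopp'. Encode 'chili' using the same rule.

It's a Vigenère-style cipher with numeric key [11,9]: position i shifts by key[i mod 2].
Applying it to chili: c+11=n, h+9=q, i+11=t, l+9=u, i+11=t.

nqtut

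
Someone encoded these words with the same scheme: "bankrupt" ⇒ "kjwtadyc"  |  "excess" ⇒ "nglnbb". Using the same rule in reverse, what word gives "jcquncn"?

Compare letters: b→k is +9, a→j is +9, n→w is +9 — a constant shift. It's a constant shift of +9 (ROT9).
Undoing it on jcquncn: j−9=a, c−9=t, q−9=h, u−9=l, n−9=e, c−9=t, n−9=e.

athlete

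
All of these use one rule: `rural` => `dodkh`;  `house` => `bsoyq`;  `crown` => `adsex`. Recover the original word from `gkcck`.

gamma

Treating letters as 0–25, the rule is x ↦ 21x + 10 (mod 26).
Reversing it on gkcck: g(6)→5·(6−10)≡6=g; k(10)→5·(10−10)≡0=a; c(2)→5·(2−10)≡12=m; c(2)→5·(2−10)≡12=m; k(10)→5·(10−10)≡0=a (all mod 26).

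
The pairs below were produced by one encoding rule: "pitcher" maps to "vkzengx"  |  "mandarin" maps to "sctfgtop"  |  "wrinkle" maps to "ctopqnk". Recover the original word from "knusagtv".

Shifts by position in pitcher: pos 0: p→v (+6), pos 1: i→k (+2), pos 2: t→z (+6), pos 3: c→e (+2) — repeating every 2. It's a Vigenère-style cipher with numeric key [6,2]: position i shifts by key[i mod 2].
Reversing it on knusagtv: k−6=e, n−2=l, u−6=o, s−2=q, a−6=u, g−2=e, t−6=n, v−2=t.

eloquent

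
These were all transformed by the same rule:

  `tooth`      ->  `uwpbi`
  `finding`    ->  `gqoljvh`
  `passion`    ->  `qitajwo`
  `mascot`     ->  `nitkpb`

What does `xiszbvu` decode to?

warrant

Shifts by position in tooth: pos 0: t→u (+1), pos 1: o→w (+8), pos 2: o→p (+1), pos 3: t→b (+8) — repeating every 2. The shifts repeat in a cycle of length 2: positions 0,1,… shift by +1, +8, then the pattern repeats.
Undoing it on xiszbvu: x−1=w, i−8=a, s−1=r, z−8=r, b−1=a, v−8=n, u−1=t.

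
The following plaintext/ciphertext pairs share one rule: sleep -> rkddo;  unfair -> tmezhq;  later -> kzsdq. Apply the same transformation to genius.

Compare letters: s→r is +25, l→k is +25, e→d is +25 — a constant shift. It's a constant shift of +25 (ROT25).
Applying it to genius: g+25=f, e+25=d, n+25=m, i+25=h, u+25=t, s+25=r.

fdmhtr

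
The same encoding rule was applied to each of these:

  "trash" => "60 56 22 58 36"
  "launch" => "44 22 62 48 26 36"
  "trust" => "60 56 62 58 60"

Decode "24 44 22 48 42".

The formula is n = 2×(alphabet index, a=1) + 20.
Undoing it on 24 44 22 48 42: 24→(24−20)÷2=2=b, 44→(44−20)÷2=12=l, 22→(22−20)÷2=1=a, 48→(48−20)÷2=14=n, 42→(42−20)÷2=11=k.

blank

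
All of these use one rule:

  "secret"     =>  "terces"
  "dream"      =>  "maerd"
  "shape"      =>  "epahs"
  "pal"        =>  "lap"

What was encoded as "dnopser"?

respond

It's just the letters in reverse order.
Decoding dnopser: then reverse → respond.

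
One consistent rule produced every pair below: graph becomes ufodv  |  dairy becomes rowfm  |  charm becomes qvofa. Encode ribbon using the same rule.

fwppcb

Every letter moves 14 places later in the alphabet, wrapping around z→a.
On ribbon: r+14=f, i+14=w, b+14=p, b+14=p, o+14=c, n+14=b.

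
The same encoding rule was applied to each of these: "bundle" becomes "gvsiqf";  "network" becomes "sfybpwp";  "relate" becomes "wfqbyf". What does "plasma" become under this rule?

uqbxrb

The shift depends on letter class: consonant b→g is +5, but vowel u→v is +1. Vowels shift forward by 1 and consonants shift forward by 5.
For plasma: p(cons)+5=u, l(cons)+5=q, a(vowel)+1=b, s(cons)+5=x, m(cons)+5=r, a(vowel)+1=b.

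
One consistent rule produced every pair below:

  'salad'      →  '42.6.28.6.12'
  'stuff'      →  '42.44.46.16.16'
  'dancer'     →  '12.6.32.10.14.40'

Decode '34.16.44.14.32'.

often

s(#19)→42 and a(#1)→6: differences scale by 2, so n = 2·pos + 4. The formula is n = 2×(alphabet index, a=1) + 4.
Reversing it on 34.16.44.14.32: 34→(34−4)÷2=15=o, 16→(16−4)÷2=6=f, 44→(44−4)÷2=20=t, 14→(14−4)÷2=5=e, 32→(32−4)÷2=14=n.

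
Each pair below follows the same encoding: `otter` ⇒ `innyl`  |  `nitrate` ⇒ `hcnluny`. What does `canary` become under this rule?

wuhuls

Compare letters: o→i is +20, t→n is +20, t→n is +20 — a constant shift. This is a Caesar cipher with shift 20.
On canary: c+20=w, a+20=u, n+20=h, a+20=u, r+20=l, y+20=s.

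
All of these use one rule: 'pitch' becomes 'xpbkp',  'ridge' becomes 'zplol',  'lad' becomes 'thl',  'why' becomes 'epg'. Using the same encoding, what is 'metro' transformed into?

ulbzv

Two shifts are in play — +7 for a/e/i/o/u, +8 for every other letter.
Applying it to metro: m(cons)+8=u, e(vowel)+7=l, t(cons)+8=b, r(cons)+8=z, o(vowel)+7=v.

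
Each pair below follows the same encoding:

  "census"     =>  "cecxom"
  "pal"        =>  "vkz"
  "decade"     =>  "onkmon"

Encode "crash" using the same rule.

The word is reversed, then every letter is shifted forward by 10.
On crash: reverse → hsarc; then shift: h+10=r, s+10=c, a+10=k, r+10=b, c+10=m.

rckbm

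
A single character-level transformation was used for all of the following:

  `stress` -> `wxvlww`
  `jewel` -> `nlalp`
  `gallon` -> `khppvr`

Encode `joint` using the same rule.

nvprx

The rule splits by letter class: vowels +7, consonants +4.
On joint: j(cons)+4=n, o(vowel)+7=v, i(vowel)+7=p, n(cons)+4=r, t(cons)+4=x.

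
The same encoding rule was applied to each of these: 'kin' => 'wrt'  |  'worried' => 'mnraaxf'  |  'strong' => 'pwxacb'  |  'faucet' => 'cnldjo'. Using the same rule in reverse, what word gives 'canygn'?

The output letters match the input read backwards, each shifted +9: kin reversed is nik. Read the word backwards and shift each letter +9.
Decoding canygn: shift back: c−9=t, a−9=r, n−9=e, y−9=p, g−9=x, n−9=e → trepxe; then reverse → expert.

expert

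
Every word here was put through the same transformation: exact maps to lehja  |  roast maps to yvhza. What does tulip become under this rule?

abspw

This is a Caesar cipher with shift 7.
For tulip: t+7=a, u+7=b, l+7=s, i+7=p, p+7=w.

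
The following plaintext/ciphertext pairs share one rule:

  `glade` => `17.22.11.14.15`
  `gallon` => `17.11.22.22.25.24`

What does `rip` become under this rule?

g is letter #7 and maps to 17: an offset of 10. Letters become their 1-based position plus 10 (so a→11, b→12, …).
For rip: r=18→28, i=9→19, p=16→26.

28.19.26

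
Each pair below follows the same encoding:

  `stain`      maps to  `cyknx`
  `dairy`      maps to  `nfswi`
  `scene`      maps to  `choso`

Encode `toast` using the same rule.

dtkxd

Shifts by position in stain: pos 0: s→c (+10), pos 1: t→y (+5), pos 2: a→k (+10), pos 3: i→n (+5) — repeating every 2. A repeating key of period 2 is used — shifts +10, +5 over and over.
For toast: t+10=d, o+5=t, a+10=k, s+5=x, t+10=d.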